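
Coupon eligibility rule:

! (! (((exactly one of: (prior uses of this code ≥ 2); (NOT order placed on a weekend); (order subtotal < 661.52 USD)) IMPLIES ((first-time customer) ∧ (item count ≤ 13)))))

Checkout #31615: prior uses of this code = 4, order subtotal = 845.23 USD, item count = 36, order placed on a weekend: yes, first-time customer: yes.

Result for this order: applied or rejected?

Atomic conditions:
  prior uses of this code ≥ 2: 4 ≥ 2 is true
  NOT order placed on a weekend: yes → false
  order subtotal < 661.52 USD: 845.23 < 661.52 is false
  first-time customer: yes → true
  item count ≤ 13: 36 ≤ 13 is false
Combine:
[1.1.1] exactly-one(true, false, false) = true
[1.1.2] true AND false = false
[1.1] true → false = false
[1] NOT false = true
[root] NOT true = false
Overall: false → rejected

Rejected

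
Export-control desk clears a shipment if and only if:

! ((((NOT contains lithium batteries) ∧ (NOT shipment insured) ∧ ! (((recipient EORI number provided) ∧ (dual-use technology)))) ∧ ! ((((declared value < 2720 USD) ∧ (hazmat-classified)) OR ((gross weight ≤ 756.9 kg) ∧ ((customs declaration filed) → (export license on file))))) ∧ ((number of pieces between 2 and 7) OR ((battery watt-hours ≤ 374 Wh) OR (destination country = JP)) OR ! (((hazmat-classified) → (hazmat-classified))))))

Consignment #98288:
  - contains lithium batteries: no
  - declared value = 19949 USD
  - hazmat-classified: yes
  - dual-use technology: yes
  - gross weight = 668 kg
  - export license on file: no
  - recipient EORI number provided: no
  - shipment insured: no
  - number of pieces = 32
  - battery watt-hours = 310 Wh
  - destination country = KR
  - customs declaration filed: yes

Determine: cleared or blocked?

Blocked

Atomic conditions:
  NOT contains lithium batteries: no → true
  NOT shipment insured: no → true
  recipient EORI number provided: no → false
  dual-use technology: yes → true
  declared value < 2720 USD: 19949 < 2720 is false
  hazmat-classified: yes → true
  gross weight ≤ 756.9 kg: 668 ≤ 756.9 is true
  customs declaration filed: yes → true
  export license on file: no → false
  number of pieces between 2 and 7: 32 in [2, 7] is false
  battery watt-hours ≤ 374 Wh: 310 ≤ 374 is true
  destination country = JP: KR == JP is false
Combine:
[1.1.3.1] false AND true = false
[1.1.3] NOT false = true
[1.1] true AND true AND true = true
[1.2.1.1] false AND true = false
[1.2.1.2.2] true → false = false
[1.2.1.2] true AND false = false
[1.2.1] false OR false = false
[1.2] NOT false = true
[1.3.2] true OR false = true
[1.3.3.1] true → true = true
[1.3.3] NOT true = false
[1.3] false OR true OR false = true
[1] true AND true AND true = true
[root] NOT true = false
Overall: false → blocked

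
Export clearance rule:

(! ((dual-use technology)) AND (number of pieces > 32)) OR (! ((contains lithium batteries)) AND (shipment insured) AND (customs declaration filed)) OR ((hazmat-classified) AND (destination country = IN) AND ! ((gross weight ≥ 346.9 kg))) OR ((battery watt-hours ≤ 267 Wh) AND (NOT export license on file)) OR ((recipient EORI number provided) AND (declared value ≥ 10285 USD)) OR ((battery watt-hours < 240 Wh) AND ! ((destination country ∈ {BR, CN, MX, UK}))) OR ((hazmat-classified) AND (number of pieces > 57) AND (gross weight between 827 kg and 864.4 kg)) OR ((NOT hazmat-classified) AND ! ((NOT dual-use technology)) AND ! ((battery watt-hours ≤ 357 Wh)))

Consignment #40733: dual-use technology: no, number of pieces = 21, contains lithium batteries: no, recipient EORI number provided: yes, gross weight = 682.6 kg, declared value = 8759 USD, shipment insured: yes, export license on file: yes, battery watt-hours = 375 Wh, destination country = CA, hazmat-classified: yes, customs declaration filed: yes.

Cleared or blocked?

Cleared

Atomic conditions:
  dual-use technology: no → false
  number of pieces > 32: 21 > 32 is false
  contains lithium batteries: no → false
  shipment insured: yes → true
  customs declaration filed: yes → true
  hazmat-classified: yes → true
  destination country = IN: CA == IN is false
  gross weight ≥ 346.9 kg: 682.6 ≥ 346.9 is true
  battery watt-hours ≤ 267 Wh: 375 ≤ 267 is false
  NOT export license on file: yes → false
  recipient EORI number provided: yes → true
  declared value ≥ 10285 USD: 8759 ≥ 10285 is false
  battery watt-hours < 240 Wh: 375 < 240 is false
  destination country ∈ {BR, CN, MX, UK}: CA is not in the set → false
  number of pieces > 57: 21 > 57 is false
  gross weight between 827 kg and 864.4 kg: 682.6 in [827, 864.4] is false
  NOT hazmat-classified: yes → false
  NOT dual-use technology: no → true
  battery watt-hours ≤ 357 Wh: 375 ≤ 357 is false
Combine:
[1.1] NOT false = true
[1] true AND false = false
[2.1] NOT false = true
[2] true AND true AND true = true
[3.3] NOT true = false
[3] true AND false AND false = false
[4] false AND false = false
[5] true AND false = false
[6.2] NOT false = true
[6] false AND true = false
[7] true AND false AND false = false
[8.2] NOT true = false
[8.3] NOT false = true
[8] false AND false AND true = false
[root] false OR true OR false OR false OR false OR false OR false OR false = true
Overall: true → cleared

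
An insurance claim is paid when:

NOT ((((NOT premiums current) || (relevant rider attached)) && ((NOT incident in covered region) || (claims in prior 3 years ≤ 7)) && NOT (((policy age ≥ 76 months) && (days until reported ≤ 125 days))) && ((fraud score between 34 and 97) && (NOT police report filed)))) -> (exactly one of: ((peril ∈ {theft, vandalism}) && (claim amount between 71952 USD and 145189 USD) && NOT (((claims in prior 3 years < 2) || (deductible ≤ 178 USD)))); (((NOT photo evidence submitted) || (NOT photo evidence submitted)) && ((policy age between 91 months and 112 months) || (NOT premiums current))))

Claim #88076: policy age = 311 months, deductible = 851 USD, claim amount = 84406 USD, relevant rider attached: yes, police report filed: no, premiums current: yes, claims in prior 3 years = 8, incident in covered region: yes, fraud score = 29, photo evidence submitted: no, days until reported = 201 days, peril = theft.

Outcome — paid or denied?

Atomic conditions:
  NOT premiums current: yes → false
  relevant rider attached: yes → true
  NOT incident in covered region: yes → false
  claims in prior 3 years ≤ 7: 8 ≤ 7 is false
  policy age ≥ 76 months: 311 ≥ 76 is true
  days until reported ≤ 125 days: 201 ≤ 125 is false
  fraud score between 34 and 97: 29 in [34, 97] is false
  NOT police report filed: no → true
  peril ∈ {theft, vandalism}: theft is in the set → true
  claim amount between 71952 USD and 145189 USD: 84406 in [71952, 145189] is true
  claims in prior 3 years < 2: 8 < 2 is false
  deductible ≤ 178 USD: 851 ≤ 178 is false
  NOT photo evidence submitted: no → true
  policy age between 91 months and 112 months: 311 in [91, 112] is false
Combine:
[1.1.1] false OR true = true
[1.1.2] false OR false = false
[1.1.3.1] true AND false = false
[1.1.3] NOT false = true
[1.1.4] false AND true = false
[1.1] true AND false AND true AND false = false
[1] NOT false = true
[2.1.3.1] false OR false = false
[2.1.3] NOT false = true
[2.1] true AND true AND true = true
[2.2.1] true OR true = true
[2.2.2] false OR false = false
[2.2] true AND false = false
[2] exactly-one(true, false) = true
[root] true → true = true
Overall: true → paid

Paid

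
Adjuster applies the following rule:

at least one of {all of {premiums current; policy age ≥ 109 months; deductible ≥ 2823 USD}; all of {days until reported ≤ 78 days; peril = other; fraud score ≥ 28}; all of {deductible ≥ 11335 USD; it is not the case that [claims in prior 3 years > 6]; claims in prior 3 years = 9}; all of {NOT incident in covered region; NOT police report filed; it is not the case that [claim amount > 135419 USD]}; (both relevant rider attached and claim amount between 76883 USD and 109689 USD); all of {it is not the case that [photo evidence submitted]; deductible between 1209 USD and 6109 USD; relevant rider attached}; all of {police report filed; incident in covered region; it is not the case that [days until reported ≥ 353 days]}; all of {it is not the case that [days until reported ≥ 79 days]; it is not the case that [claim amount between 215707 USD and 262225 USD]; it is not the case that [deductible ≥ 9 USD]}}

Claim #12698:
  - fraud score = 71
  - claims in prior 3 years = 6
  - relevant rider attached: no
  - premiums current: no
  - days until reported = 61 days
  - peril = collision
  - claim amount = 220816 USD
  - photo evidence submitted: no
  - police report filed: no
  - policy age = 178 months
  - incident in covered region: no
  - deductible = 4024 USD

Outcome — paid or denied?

Denied

Atomic conditions:
  premiums current: no → false
  policy age ≥ 109 months: 178 ≥ 109 is true
  deductible ≥ 2823 USD: 4024 ≥ 2823 is true
  days until reported ≤ 78 days: 61 ≤ 78 is true
  peril = other: collision == other is false
  fraud score ≥ 28: 71 ≥ 28 is true
  deductible ≥ 11335 USD: 4024 ≥ 11335 is false
  claims in prior 3 years > 6: 6 > 6 is false
  claims in prior 3 years = 9: 6 == 9 is false
  NOT incident in covered region: no → true
  NOT police report filed: no → true
  claim amount > 135419 USD: 220816 > 135419 is true
  relevant rider attached: no → false
  claim amount between 76883 USD and 109689 USD: 220816 in [76883, 109689] is false
  photo evidence submitted: no → false
  deductible between 1209 USD and 6109 USD: 4024 in [1209, 6109] is true
  police report filed: no → false
  incident in covered region: no → false
  days until reported ≥ 353 days: 61 ≥ 353 is false
  days until reported ≥ 79 days: 61 ≥ 79 is false
  claim amount between 215707 USD and 262225 USD: 220816 in [215707, 262225] is true
  deductible ≥ 9 USD: 4024 ≥ 9 is true
Combine:
[1] false AND true AND true = false
[2] true AND false AND true = false
[3.2] NOT false = true
[3] false AND true AND false = false
[4.3] NOT true = false
[4] true AND true AND false = false
[5] false AND false = false
[6.1] NOT false = true
[6] true AND true AND false = false
[7.3] NOT false = true
[7] false AND false AND true = false
[8.1] NOT false = true
[8.2] NOT true = false
[8.3] NOT true = false
[8] true AND false AND false = false
[root] false OR false OR false OR false OR false OR false OR false OR false = false
Overall: false → denied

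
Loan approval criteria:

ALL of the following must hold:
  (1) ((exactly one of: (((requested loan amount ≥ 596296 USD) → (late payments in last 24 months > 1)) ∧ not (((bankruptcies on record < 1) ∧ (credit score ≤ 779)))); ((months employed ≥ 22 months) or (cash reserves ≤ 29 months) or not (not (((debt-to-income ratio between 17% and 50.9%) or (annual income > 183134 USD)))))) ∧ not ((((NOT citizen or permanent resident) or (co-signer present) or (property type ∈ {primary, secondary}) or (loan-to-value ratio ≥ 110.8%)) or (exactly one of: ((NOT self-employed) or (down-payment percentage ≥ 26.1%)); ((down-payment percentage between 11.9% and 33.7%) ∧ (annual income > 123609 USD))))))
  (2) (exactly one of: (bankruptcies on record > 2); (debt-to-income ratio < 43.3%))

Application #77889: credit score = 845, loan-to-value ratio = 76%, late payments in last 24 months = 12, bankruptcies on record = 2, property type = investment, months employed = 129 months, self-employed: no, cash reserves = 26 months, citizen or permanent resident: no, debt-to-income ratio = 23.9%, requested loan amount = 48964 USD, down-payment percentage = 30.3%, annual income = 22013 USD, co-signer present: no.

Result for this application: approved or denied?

Atomic conditions:
  requested loan amount ≥ 596296 USD: 48964 ≥ 596296 is false
  late payments in last 24 months > 1: 12 > 1 is true
  bankruptcies on record < 1: 2 < 1 is false
  credit score ≤ 779: 845 ≤ 779 is false
  months employed ≥ 22 months: 129 ≥ 22 is true
  cash reserves ≤ 29 months: 26 ≤ 29 is true
  debt-to-income ratio between 17% and 50.9%: 23.9 in [17, 50.9] is true
  annual income > 183134 USD: 22013 > 183134 is false
  NOT citizen or permanent resident: no → true
  co-signer present: no → false
  property type ∈ {primary, secondary}: investment is not in the set → false
  loan-to-value ratio ≥ 110.8%: 76 ≥ 110.8 is false
  NOT self-employed: no → true
  down-payment percentage ≥ 26.1%: 30.3 ≥ 26.1 is true
  down-payment percentage between 11.9% and 33.7%: 30.3 in [11.9, 33.7] is true
  annual income > 123609 USD: 22013 > 123609 is false
  bankruptcies on record > 2: 2 > 2 is false
  debt-to-income ratio < 43.3%: 23.9 < 43.3 is true
Combine:
[1.1.1.1] false → true (antecedent false ⇒ implication holds) = true
[1.1.1.2.1] false AND false = false
[1.1.1.2] NOT false = true
[1.1.1] true AND true = true
[1.1.2.3.1.1] true OR false = true
[1.1.2.3.1] NOT true = false
[1.1.2.3] NOT false = true
[1.1.2] true OR true OR true = true
[1.1] exactly-one(true, true) = false
[1.2.1.1] true OR false OR false OR false = true
[1.2.1.2.1] true OR true = true
[1.2.1.2.2] true AND false = false
[1.2.1.2] exactly-one(true, false) = true
[1.2.1] true OR true = true
[1.2] NOT true = false
[1] false AND false = false
[2] exactly-one(false, true) = true
[root] false AND true = false
Overall: false → denied

Denied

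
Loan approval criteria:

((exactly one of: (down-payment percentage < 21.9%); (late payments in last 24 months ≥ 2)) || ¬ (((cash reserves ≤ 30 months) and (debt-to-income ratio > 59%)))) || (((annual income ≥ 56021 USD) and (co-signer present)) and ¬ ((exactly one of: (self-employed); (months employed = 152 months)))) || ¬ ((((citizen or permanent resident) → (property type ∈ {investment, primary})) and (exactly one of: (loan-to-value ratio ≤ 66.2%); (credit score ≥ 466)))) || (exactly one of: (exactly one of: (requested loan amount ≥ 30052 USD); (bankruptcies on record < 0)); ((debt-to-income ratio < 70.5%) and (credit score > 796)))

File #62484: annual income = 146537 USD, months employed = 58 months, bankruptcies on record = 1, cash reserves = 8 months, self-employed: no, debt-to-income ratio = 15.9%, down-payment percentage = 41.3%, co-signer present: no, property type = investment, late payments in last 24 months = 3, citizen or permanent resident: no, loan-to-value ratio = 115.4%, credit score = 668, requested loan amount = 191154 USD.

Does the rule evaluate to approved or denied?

Atomic conditions:
  down-payment percentage < 21.9%: 41.3 < 21.9 is false
  late payments in last 24 months ≥ 2: 3 ≥ 2 is true
  cash reserves ≤ 30 months: 8 ≤ 30 is true
  debt-to-income ratio > 59%: 15.9 > 59 is false
  annual income ≥ 56021 USD: 146537 ≥ 56021 is true
  co-signer present: no → false
  self-employed: no → false
  months employed = 152 months: 58 == 152 is false
  citizen or permanent resident: no → false
  property type ∈ {investment, primary}: investment is in the set → true
  loan-to-value ratio ≤ 66.2%: 115.4 ≤ 66.2 is false
  credit score ≥ 466: 668 ≥ 466 is true
  requested loan amount ≥ 30052 USD: 191154 ≥ 30052 is true
  bankruptcies on record < 0: 1 < 0 is false
  debt-to-income ratio < 70.5%: 15.9 < 70.5 is true
  credit score > 796: 668 > 796 is false
Combine:
[1.1] exactly-one(false, true) = true
[1.2.1] true AND false = false
[1.2] NOT false = true
[1] true OR true = true
[2.1] true AND false = false
[2.2.1] exactly-one(false, false) = false
[2.2] NOT false = true
[2] false AND true = false
[3.1.1] false → true (antecedent false ⇒ implication holds) = true
[3.1.2] exactly-one(false, true) = true
[3.1] true AND true = true
[3] NOT true = false
[4.1] exactly-one(true, false) = true
[4.2] true AND false = false
[4] exactly-one(true, false) = true
[root] true OR false OR false OR true = true
Overall: true → approved

Approved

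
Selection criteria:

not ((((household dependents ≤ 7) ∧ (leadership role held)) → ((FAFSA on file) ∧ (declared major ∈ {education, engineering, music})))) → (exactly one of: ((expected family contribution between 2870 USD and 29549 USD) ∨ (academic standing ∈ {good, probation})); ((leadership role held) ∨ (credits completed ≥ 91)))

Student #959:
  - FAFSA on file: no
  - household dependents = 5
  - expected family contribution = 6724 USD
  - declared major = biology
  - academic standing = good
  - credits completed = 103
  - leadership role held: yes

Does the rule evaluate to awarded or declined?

Declined

Atomic conditions:
  household dependents ≤ 7: 5 ≤ 7 is true
  leadership role held: yes → true
  FAFSA on file: no → false
  declared major ∈ {education, engineering, music}: biology is not in the set → false
  expected family contribution between 2870 USD and 29549 USD: 6724 in [2870, 29549] is true
  academic standing ∈ {good, probation}: good is in the set → true
  credits completed ≥ 91: 103 ≥ 91 is true
Combine:
[1.1.1] true AND true = true
[1.1.2] false AND false = false
[1.1] true → false = false
[1] NOT false = true
[2.1] true OR true = true
[2.2] true OR true = true
[2] exactly-one(true, true) = false
[root] true → false = false
Overall: false → declined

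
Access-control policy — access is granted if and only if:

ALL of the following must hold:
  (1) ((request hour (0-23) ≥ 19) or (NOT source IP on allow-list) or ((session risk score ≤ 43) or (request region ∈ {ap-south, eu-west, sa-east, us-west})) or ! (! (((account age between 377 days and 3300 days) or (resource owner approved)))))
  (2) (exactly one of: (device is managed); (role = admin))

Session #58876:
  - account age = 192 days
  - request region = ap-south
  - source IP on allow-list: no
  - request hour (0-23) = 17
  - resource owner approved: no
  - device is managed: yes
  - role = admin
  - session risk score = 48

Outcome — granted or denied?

Atomic conditions:
  request hour (0-23) ≥ 19: 17 ≥ 19 is false
  NOT source IP on allow-list: no → true
  session risk score ≤ 43: 48 ≤ 43 is false
  request region ∈ {ap-south, eu-west, sa-east, us-west}: ap-south is in the set → true
  account age between 377 days and 3300 days: 192 in [377, 3300] is false
  resource owner approved: no → false
  device is managed: yes → true
  role = admin: admin == admin is true
Combine:
[1.3] false OR true = true
[1.4.1.1] false OR false = false
[1.4.1] NOT false = true
[1.4] NOT true = false
[1] false OR true OR true OR false = true
[2] exactly-one(true, true) = false
[root] true AND false = false
Overall: false → denied

Denied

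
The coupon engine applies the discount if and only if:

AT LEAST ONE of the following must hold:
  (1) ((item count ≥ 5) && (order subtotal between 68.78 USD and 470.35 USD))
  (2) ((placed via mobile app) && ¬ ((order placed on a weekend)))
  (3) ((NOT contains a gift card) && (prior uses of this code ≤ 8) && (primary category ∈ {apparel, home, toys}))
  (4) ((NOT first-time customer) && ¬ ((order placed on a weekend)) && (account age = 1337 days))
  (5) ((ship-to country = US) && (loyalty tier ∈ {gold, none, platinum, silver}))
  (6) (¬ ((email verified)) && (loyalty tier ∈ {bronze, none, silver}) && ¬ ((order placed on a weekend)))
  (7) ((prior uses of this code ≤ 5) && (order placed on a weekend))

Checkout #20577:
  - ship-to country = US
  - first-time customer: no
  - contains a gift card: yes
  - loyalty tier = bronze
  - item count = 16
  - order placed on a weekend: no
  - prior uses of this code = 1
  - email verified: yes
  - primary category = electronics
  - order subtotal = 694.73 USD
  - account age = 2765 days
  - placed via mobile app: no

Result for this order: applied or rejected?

Atomic conditions:
  item count ≥ 5: 16 ≥ 5 is true
  order subtotal between 68.78 USD and 470.35 USD: 694.73 in [68.78, 470.35] is false
  placed via mobile app: no → false
  order placed on a weekend: no → false
  NOT contains a gift card: yes → false
  prior uses of this code ≤ 8: 1 ≤ 8 is true
  primary category ∈ {apparel, home, toys}: electronics is not in the set → false
  NOT first-time customer: no → true
  account age = 1337 days: 2765 == 1337 is false
  ship-to country = US: US == US is true
  loyalty tier ∈ {gold, none, platinum, silver}: bronze is not in the set → false
  email verified: yes → true
  loyalty tier ∈ {bronze, none, silver}: bronze is in the set → true
  prior uses of this code ≤ 5: 1 ≤ 5 is true
Combine:
[1] true AND false = false
[2.2] NOT false = true
[2] false AND true = false
[3] false AND true AND false = false
[4.2] NOT false = true
[4] true AND true AND false = false
[5] true AND false = false
[6.1] NOT true = false
[6.3] NOT false = true
[6] false AND true AND true = false
[7] true AND false = false
[root] false OR false OR false OR false OR false OR false OR false = false
Overall: false → rejected

Rejected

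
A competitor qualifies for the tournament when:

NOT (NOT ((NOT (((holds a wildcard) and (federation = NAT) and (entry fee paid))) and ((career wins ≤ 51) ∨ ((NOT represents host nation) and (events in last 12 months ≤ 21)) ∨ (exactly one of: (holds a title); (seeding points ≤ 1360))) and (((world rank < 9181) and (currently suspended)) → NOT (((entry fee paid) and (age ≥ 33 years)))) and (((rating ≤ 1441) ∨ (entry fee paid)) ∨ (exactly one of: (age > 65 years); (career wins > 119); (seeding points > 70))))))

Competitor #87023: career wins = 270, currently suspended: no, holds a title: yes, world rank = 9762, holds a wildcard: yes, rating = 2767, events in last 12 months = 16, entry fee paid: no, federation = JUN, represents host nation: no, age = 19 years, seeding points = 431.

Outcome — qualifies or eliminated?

Atomic conditions:
  holds a wildcard: yes → true
  federation = NAT: JUN == NAT is false
  entry fee paid: no → false
  career wins ≤ 51: 270 ≤ 51 is false
  NOT represents host nation: no → true
  events in last 12 months ≤ 21: 16 ≤ 21 is true
  holds a title: yes → true
  seeding points ≤ 1360: 431 ≤ 1360 is true
  world rank < 9181: 9762 < 9181 is false
  currently suspended: no → false
  age ≥ 33 years: 19 ≥ 33 is false
  rating ≤ 1441: 2767 ≤ 1441 is false
  age > 65 years: 19 > 65 is false
  career wins > 119: 270 > 119 is true
  seeding points > 70: 431 > 70 is true
Combine:
[1.1.1.1] true AND false AND false = false
[1.1.1] NOT false = true
[1.1.2.2] true AND true = true
[1.1.2.3] exactly-one(true, true) = false
[1.1.2] false OR true OR false = true
[1.1.3.1] false AND false = false
[1.1.3.2.1] false AND false = false
[1.1.3.2] NOT false = true
[1.1.3] false → true (antecedent false ⇒ implication holds) = true
[1.1.4.1] false OR false = false
[1.1.4.2] exactly-one(false, true, true) = false
[1.1.4] false OR false = false
[1.1] true AND true AND true AND false = false
[1] NOT false = true
[root] NOT true = false
Overall: false → eliminated

Eliminated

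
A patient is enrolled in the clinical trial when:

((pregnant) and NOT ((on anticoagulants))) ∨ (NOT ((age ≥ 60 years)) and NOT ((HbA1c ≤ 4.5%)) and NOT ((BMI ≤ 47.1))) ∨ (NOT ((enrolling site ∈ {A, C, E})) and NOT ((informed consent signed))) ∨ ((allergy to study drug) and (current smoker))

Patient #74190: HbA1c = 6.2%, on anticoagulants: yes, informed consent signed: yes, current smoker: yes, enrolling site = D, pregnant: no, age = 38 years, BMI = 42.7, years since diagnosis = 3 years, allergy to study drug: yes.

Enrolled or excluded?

Enrolled

Atomic conditions:
  pregnant: no → false
  on anticoagulants: yes → true
  age ≥ 60 years: 38 ≥ 60 is false
  HbA1c ≤ 4.5%: 6.2 ≤ 4.5 is false
  BMI ≤ 47.1: 42.7 ≤ 47.1 is true
  enrolling site ∈ {A, C, E}: D is not in the set → false
  informed consent signed: yes → true
  allergy to study drug: yes → true
  current smoker: yes → true
Combine:
[1.2] NOT true = false
[1] false AND false = false
[2.1] NOT false = true
[2.2] NOT false = true
[2.3] NOT true = false
[2] true AND true AND false = false
[3.1] NOT false = true
[3.2] NOT true = false
[3] true AND false = false
[4] true AND true = true
[root] false OR false OR false OR true = true
Overall: true → enrolled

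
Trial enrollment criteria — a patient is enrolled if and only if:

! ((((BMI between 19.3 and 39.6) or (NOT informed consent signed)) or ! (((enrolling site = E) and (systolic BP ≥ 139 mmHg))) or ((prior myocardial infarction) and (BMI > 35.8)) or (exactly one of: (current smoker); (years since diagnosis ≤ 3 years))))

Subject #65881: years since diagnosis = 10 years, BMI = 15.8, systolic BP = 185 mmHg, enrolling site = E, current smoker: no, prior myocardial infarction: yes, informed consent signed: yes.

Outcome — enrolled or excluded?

Enrolled

Atomic conditions:
  BMI between 19.3 and 39.6: 15.8 in [19.3, 39.6] is false
  NOT informed consent signed: yes → false
  enrolling site = E: E == E is true
  systolic BP ≥ 139 mmHg: 185 ≥ 139 is true
  prior myocardial infarction: yes → true
  BMI > 35.8: 15.8 > 35.8 is false
  current smoker: no → false
  years since diagnosis ≤ 3 years: 10 ≤ 3 is false
Combine:
[1.1] false OR false = false
[1.2.1] true AND true = true
[1.2] NOT true = false
[1.3] true AND false = false
[1.4] exactly-one(false, false) = false
[1] false OR false OR false OR false = false
[root] NOT false = true
Overall: true → enrolled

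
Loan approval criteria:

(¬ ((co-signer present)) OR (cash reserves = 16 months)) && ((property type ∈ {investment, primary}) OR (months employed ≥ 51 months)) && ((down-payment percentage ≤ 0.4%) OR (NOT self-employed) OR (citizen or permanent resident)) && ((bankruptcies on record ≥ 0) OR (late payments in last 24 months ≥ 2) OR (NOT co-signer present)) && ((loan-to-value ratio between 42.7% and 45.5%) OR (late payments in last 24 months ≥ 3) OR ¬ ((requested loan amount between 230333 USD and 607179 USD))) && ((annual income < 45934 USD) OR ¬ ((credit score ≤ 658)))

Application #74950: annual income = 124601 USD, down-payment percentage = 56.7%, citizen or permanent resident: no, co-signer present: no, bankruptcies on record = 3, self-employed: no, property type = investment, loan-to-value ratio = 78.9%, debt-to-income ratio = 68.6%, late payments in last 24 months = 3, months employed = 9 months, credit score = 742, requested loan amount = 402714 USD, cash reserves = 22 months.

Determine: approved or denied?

Approved

Atomic conditions:
  co-signer present: no → false
  cash reserves = 16 months: 22 == 16 is false
  property type ∈ {investment, primary}: investment is in the set → true
  months employed ≥ 51 months: 9 ≥ 51 is false
  down-payment percentage ≤ 0.4%: 56.7 ≤ 0.4 is false
  NOT self-employed: no → true
  citizen or permanent resident: no → false
  bankruptcies on record ≥ 0: 3 ≥ 0 is true
  late payments in last 24 months ≥ 2: 3 ≥ 2 is true
  NOT co-signer present: no → true
  loan-to-value ratio between 42.7% and 45.5%: 78.9 in [42.7, 45.5] is false
  late payments in last 24 months ≥ 3: 3 ≥ 3 is true
  requested loan amount between 230333 USD and 607179 USD: 402714 in [230333, 607179] is true
  annual income < 45934 USD: 124601 < 45934 is false
  credit score ≤ 658: 742 ≤ 658 is false
Combine:
[1.1] NOT false = true
[1] true OR false = true
[2] true OR false = true
[3] false OR true OR false = true
[4] true OR true OR true = true
[5.3] NOT true = false
[5] false OR true OR false = true
[6.2] NOT false = true
[6] false OR true = true
[root] true AND true AND true AND true AND true AND true = true
Overall: true → approved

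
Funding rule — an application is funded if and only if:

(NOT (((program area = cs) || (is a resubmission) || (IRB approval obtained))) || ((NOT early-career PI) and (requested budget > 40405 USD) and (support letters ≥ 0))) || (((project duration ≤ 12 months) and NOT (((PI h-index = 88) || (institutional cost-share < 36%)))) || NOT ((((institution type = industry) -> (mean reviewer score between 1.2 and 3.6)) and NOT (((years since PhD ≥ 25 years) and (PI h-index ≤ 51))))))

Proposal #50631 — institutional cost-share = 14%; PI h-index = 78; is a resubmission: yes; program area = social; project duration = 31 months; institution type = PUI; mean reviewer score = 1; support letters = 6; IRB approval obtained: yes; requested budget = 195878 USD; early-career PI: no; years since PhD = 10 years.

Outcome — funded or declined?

Funded

Atomic conditions:
  program area = cs: social == cs is false
  is a resubmission: yes → true
  IRB approval obtained: yes → true
  NOT early-career PI: no → true
  requested budget > 40405 USD: 195878 > 40405 is true
  support letters ≥ 0: 6 ≥ 0 is true
  project duration ≤ 12 months: 31 ≤ 12 is false
  PI h-index = 88: 78 == 88 is false
  institutional cost-share < 36%: 14 < 36 is true
  institution type = industry: PUI == industry is false
  mean reviewer score between 1.2 and 3.6: 1 in [1.2, 3.6] is false
  years since PhD ≥ 25 years: 10 ≥ 25 is false
  PI h-index ≤ 51: 78 ≤ 51 is false
Combine:
[1.1.1] false OR true OR true = true
[1.1] NOT true = false
[1.2] true AND true AND true = true
[1] false OR true = true
[2.1.2.1] false OR true = true
[2.1.2] NOT true = false
[2.1] false AND false = false
[2.2.1.1] false → false (antecedent false ⇒ implication holds) = true
[2.2.1.2.1] false AND false = false
[2.2.1.2] NOT false = true
[2.2.1] true AND true = true
[2.2] NOT true = false
[2] false OR false = false
[root] true OR false = true
Overall: true → funded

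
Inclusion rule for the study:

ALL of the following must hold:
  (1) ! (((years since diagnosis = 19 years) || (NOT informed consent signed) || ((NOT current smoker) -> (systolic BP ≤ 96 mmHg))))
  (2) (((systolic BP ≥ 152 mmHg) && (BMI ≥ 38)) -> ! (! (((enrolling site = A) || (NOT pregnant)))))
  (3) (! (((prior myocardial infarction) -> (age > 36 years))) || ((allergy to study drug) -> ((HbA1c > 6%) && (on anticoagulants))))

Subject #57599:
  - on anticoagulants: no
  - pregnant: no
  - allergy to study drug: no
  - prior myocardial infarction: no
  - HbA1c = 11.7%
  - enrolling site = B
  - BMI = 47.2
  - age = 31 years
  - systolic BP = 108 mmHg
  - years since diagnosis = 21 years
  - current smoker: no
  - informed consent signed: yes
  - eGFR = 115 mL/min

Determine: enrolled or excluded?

Atomic conditions:
  years since diagnosis = 19 years: 21 == 19 is false
  NOT informed consent signed: yes → false
  NOT current smoker: no → true
  systolic BP ≤ 96 mmHg: 108 ≤ 96 is false
  systolic BP ≥ 152 mmHg: 108 ≥ 152 is false
  BMI ≥ 38: 47.2 ≥ 38 is true
  enrolling site = A: B == A is false
  NOT pregnant: no → true
  prior myocardial infarction: no → false
  age > 36 years: 31 > 36 is false
  allergy to study drug: no → false
  HbA1c > 6%: 11.7 > 6 is true
  on anticoagulants: no → false
Combine:
[1.1.3] true → false = false
[1.1] false OR false OR false = false
[1] NOT false = true
[2.1] false AND true = false
[2.2.1.1] false OR true = true
[2.2.1] NOT true = false
[2.2] NOT false = true
[2] false → true (antecedent false ⇒ implication holds) = true
[3.1.1] false → false (antecedent false ⇒ implication holds) = true
[3.1] NOT true = false
[3.2.2] true AND false = false
[3.2] false → false (antecedent false ⇒ implication holds) = true
[3] false OR true = true
[root] true AND true AND true = true
Overall: true → enrolled

Enrolled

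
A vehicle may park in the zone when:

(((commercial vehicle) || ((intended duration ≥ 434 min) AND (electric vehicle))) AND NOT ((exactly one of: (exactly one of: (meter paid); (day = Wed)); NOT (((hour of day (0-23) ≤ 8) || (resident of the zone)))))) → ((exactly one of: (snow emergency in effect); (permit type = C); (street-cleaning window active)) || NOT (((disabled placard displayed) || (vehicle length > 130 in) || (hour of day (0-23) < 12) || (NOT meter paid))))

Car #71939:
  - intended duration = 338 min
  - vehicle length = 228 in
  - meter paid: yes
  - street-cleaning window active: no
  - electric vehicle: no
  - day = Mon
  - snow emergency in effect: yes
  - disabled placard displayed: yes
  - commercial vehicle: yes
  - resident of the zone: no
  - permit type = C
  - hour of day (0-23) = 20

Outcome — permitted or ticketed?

Ticketed

Atomic conditions:
  commercial vehicle: yes → true
  intended duration ≥ 434 min: 338 ≥ 434 is false
  electric vehicle: no → false
  meter paid: yes → true
  day = Wed: Mon == Wed is false
  hour of day (0-23) ≤ 8: 20 ≤ 8 is false
  resident of the zone: no → false
  snow emergency in effect: yes → true
  permit type = C: C == C is true
  street-cleaning window active: no → false
  disabled placard displayed: yes → true
  vehicle length > 130 in: 228 > 130 is true
  hour of day (0-23) < 12: 20 < 12 is false
  NOT meter paid: yes → false
Combine:
[1.1.2] false AND false = false
[1.1] true OR false = true
[1.2.1.1] exactly-one(true, false) = true
[1.2.1.2.1] false OR false = false
[1.2.1.2] NOT false = true
[1.2.1] exactly-one(true, true) = false
[1.2] NOT false = true
[1] true AND true = true
[2.1] exactly-one(true, true, false) = false
[2.2.1] true OR true OR false OR false = true
[2.2] NOT true = false
[2] false OR false = false
[root] true → false = false
Overall: false → ticketed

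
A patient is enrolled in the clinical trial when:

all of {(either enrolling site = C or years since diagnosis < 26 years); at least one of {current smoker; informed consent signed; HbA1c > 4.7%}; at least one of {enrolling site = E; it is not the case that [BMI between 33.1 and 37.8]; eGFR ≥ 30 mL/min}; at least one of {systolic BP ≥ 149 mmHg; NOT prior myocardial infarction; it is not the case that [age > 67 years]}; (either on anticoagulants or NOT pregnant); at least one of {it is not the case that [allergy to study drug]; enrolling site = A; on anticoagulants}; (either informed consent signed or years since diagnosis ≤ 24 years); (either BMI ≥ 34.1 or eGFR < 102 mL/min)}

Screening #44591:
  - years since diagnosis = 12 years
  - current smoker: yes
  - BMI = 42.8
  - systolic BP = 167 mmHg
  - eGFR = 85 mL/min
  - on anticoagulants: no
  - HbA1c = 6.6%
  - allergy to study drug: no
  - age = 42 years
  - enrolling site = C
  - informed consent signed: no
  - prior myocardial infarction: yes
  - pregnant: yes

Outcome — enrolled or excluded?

Atomic conditions:
  enrolling site = C: C == C is true
  years since diagnosis < 26 years: 12 < 26 is true
  current smoker: yes → true
  informed consent signed: no → false
  HbA1c > 4.7%: 6.6 > 4.7 is true
  enrolling site = E: C == E is false
  BMI between 33.1 and 37.8: 42.8 in [33.1, 37.8] is false
  eGFR ≥ 30 mL/min: 85 ≥ 30 is true
  systolic BP ≥ 149 mmHg: 167 ≥ 149 is true
  NOT prior myocardial infarction: yes → false
  age > 67 years: 42 > 67 is false
  on anticoagulants: no → false
  NOT pregnant: yes → false
  allergy to study drug: no → false
  enrolling site = A: C == A is false
  years since diagnosis ≤ 24 years: 12 ≤ 24 is true
  BMI ≥ 34.1: 42.8 ≥ 34.1 is true
  eGFR < 102 mL/min: 85 < 102 is true
Combine:
[1] true OR true = true
[2] true OR false OR true = true
[3.2] NOT false = true
[3] false OR true OR true = true
[4.3] NOT false = true
[4] true OR false OR true = true
[5] false OR false = false
[6.1] NOT false = true
[6] true OR false OR false = true
[7] false OR true = true
[8] true OR true = true
[root] true AND true AND true AND true AND false AND true AND true AND true = false
Overall: false → excluded

Excluded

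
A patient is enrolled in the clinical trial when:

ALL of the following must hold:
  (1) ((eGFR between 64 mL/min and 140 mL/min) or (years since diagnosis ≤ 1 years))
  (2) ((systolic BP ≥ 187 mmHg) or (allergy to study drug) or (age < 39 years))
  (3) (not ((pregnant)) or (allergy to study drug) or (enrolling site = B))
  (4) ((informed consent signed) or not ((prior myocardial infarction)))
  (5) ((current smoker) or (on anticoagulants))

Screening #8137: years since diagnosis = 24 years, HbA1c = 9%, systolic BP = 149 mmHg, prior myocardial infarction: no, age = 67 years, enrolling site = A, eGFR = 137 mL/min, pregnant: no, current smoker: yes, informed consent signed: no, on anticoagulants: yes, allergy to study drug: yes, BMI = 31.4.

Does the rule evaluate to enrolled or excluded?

Enrolled

Atomic conditions:
  eGFR between 64 mL/min and 140 mL/min: 137 in [64, 140] is true
  years since diagnosis ≤ 1 years: 24 ≤ 1 is false
  systolic BP ≥ 187 mmHg: 149 ≥ 187 is false
  allergy to study drug: yes → true
  age < 39 years: 67 < 39 is false
  pregnant: no → false
  enrolling site = B: A == B is false
  informed consent signed: no → false
  prior myocardial infarction: no → false
  current smoker: yes → true
  on anticoagulants: yes → true
Combine:
[1] true OR false = true
[2] false OR true OR false = true
[3.1] NOT false = true
[3] true OR true OR false = true
[4.2] NOT false = true
[4] false OR true = true
[5] true OR true = true
[root] true AND true AND true AND true AND true = true
Overall: true → enrolled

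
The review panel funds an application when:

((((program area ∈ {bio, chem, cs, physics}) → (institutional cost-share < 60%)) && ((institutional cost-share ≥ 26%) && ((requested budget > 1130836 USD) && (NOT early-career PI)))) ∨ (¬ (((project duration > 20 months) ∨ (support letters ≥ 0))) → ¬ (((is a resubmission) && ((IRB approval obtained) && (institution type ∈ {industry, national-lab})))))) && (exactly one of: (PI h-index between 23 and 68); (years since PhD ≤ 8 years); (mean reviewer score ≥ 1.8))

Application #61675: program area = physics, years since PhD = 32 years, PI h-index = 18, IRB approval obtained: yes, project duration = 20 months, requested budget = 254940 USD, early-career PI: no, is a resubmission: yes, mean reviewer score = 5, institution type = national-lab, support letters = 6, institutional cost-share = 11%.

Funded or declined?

Funded

Atomic conditions:
  program area ∈ {bio, chem, cs, physics}: physics is in the set → true
  institutional cost-share < 60%: 11 < 60 is true
  institutional cost-share ≥ 26%: 11 ≥ 26 is false
  requested budget > 1130836 USD: 254940 > 1130836 is false
  NOT early-career PI: no → true
  project duration > 20 months: 20 > 20 is false
  support letters ≥ 0: 6 ≥ 0 is true
  is a resubmission: yes → true
  IRB approval obtained: yes → true
  institution type ∈ {industry, national-lab}: national-lab is in the set → true
  PI h-index between 23 and 68: 18 in [23, 68] is false
  years since PhD ≤ 8 years: 32 ≤ 8 is false
  mean reviewer score ≥ 1.8: 5 ≥ 1.8 is true
Combine:
[1.1.1] true → true = true
[1.1.2.2] false AND true = false
[1.1.2] false AND false = false
[1.1] true AND false = false
[1.2.1.1] false OR true = true
[1.2.1] NOT true = false
[1.2.2.1.2] true AND true = true
[1.2.2.1] true AND true = true
[1.2.2] NOT true = false
[1.2] false → false (antecedent false ⇒ implication holds) = true
[1] false OR true = true
[2] exactly-one(false, false, true) = true
[root] true AND true = true
Overall: true → funded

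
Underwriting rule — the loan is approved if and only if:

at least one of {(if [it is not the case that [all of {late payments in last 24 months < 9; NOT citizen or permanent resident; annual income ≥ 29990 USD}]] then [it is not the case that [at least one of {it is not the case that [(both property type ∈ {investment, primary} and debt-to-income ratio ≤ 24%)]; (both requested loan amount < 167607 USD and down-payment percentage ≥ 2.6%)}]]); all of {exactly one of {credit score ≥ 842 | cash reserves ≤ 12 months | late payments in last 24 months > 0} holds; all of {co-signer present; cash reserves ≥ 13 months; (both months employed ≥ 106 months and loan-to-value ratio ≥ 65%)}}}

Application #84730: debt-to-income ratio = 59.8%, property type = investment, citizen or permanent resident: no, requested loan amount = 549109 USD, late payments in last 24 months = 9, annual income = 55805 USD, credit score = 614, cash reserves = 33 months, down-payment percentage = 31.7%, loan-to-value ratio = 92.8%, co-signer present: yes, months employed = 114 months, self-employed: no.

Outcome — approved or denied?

Approved

Atomic conditions:
  late payments in last 24 months < 9: 9 < 9 is false
  NOT citizen or permanent resident: no → true
  annual income ≥ 29990 USD: 55805 ≥ 29990 is true
  property type ∈ {investment, primary}: investment is in the set → true
  debt-to-income ratio ≤ 24%: 59.8 ≤ 24 is false
  requested loan amount < 167607 USD: 549109 < 167607 is false
  down-payment percentage ≥ 2.6%: 31.7 ≥ 2.6 is true
  credit score ≥ 842: 614 ≥ 842 is false
  cash reserves ≤ 12 months: 33 ≤ 12 is false
  late payments in last 24 months > 0: 9 > 0 is true
  co-signer present: yes → true
  cash reserves ≥ 13 months: 33 ≥ 13 is true
  months employed ≥ 106 months: 114 ≥ 106 is true
  loan-to-value ratio ≥ 65%: 92.8 ≥ 65 is true
Combine:
[1.1.1] false AND true AND true = false
[1.1] NOT false = true
[1.2.1.1.1] true AND false = false
[1.2.1.1] NOT false = true
[1.2.1.2] false AND true = false
[1.2.1] true OR false = true
[1.2] NOT true = false
[1] true → false = false
[2.1] exactly-one(false, false, true) = true
[2.2.3] true AND true = true
[2.2] true AND true AND true = true
[2] true AND true = true
[root] false OR true = true
Overall: true → approved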